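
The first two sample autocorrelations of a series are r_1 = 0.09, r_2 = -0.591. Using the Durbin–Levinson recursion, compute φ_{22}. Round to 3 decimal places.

φ_{22} = (r_2 − r_1²) / (1 − r_1²)
r_1² = (0.09)² = 0.0081
Numerator = -0.591 − 0.0081 = -0.5991; denominator = 1 − 0.0081 = 0.9919
φ_{22} = -0.5991 / 0.9919 = -0.604

-0.604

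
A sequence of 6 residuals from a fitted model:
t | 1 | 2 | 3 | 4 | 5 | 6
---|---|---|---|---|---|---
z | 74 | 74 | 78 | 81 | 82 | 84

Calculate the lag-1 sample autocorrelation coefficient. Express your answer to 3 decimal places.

Mean z̄ = (74 + 74 + 78 + 81 + 82 + 84)/6 = 78.8333
Deviations from mean: -4.8333, -4.8333, -0.8333, 2.1667, 3.1667, 5.1667
Σ(z_t−z̄)(z_{t+1}−z̄) = (23.3611) + (4.0278) + (-1.8056) + (6.8611) + (16.3611) = 48.8056
Denominator Σ(z_t−z̄)² = 88.8333
r_1 = 48.8056 / 88.8333 = 0.549

0.549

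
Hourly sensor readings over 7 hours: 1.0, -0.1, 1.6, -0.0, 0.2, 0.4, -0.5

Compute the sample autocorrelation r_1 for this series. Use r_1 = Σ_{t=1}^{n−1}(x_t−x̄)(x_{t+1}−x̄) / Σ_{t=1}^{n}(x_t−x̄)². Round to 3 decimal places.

Mean x̄ = (1.0 − 0.1 + 1.6 − 0.0 + 0.2 + 0.4 − 0.5)/7 = 0.3714
Deviations from mean: 0.6286, -0.4714, 1.2286, -0.3714, -0.1714, 0.0286, -0.8714
Σ(x_t−x̄)(x_{t+1}−x̄) = (-0.2963) + (-0.5792) + (-0.4563) + (0.0637) + (-0.0049) + (-0.0249) = -1.2980
Denominator Σ(x_t−x̄)² = 3.0543
r_1 = -1.2980 / 3.0543 = -0.425

-0.425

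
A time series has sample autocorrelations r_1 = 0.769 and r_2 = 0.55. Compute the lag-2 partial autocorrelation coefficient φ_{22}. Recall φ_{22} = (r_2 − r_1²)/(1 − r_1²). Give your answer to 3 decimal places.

-0.101

φ_{22} = (r_2 − r_1²) / (1 − r_1²)
r_1² = (0.769)² = 0.591361
Numerator = 0.55 − 0.5914 = -0.0414; denominator = 1 − 0.5914 = 0.4086
φ_{22} = -0.0414 / 0.4086 = -0.101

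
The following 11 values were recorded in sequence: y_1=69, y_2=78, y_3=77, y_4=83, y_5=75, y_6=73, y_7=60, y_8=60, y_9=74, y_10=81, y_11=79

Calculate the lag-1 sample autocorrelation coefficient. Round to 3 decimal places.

0.452

Mean ȳ = (69 + 78 + 77 + 83 + 75 + 73 + 60 + 60 + 74 + 81 + 79)/11 = 73.5455
Numerator Σ_{t=1}^{10}(y_t−ȳ)(y_{t+1}−ȳ) = 269.5207
Denominator Σ(y_t−ȳ)² = 596.7273
r_1 = 269.5207 / 596.7273 = 0.452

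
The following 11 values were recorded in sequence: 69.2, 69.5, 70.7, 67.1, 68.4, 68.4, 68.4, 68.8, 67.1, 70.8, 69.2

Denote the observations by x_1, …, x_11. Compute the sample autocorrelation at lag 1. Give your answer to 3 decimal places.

Mean x̄ = (69.2 + 69.5 + 70.7 + 67.1 + 68.4 + 68.4 + 68.4 + 68.8 + 67.1 + 70.8 + 69.2)/11 = 68.8727
Numerator Σ_{t=1}^{10}(x_t−x̄)(x_{t+1}−x̄) = -3.2253
Denominator Σ(x_t−x̄)² = 14.6218
r_1 = -3.2253 / 14.6218 = -0.221

-0.221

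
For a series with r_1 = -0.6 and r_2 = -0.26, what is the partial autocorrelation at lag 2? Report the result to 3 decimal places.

φ_{22} = (r_2 − r_1²) / (1 − r_1²)
r_1² = (-0.6)² = 0.36
Numerator = -0.26 − 0.3600 = -0.6200; denominator = 1 − 0.3600 = 0.6400
φ_{22} = -0.6200 / 0.6400 = -0.969

-0.969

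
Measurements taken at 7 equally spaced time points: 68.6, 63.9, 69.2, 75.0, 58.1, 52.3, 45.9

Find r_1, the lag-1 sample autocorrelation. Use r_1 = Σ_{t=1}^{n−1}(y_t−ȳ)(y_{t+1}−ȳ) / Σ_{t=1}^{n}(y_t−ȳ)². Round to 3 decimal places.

0.415

Mean ȳ = (68.6 + 63.9 + 69.2 + 75.0 + 58.1 + 52.3 + 45.9)/7 = 61.8571
Deviations from mean: 6.7429, 2.0429, 7.3429, 13.1429, -3.7571, -9.5571, -15.9571
Numerator Σ_{t=1}^{6}(y_t−ȳ)(y_{t+1}−ȳ) = 264.3139
Denominator Σ(y_t−ȳ)² = 636.3771
r_1 = 264.3139 / 636.3771 = 0.415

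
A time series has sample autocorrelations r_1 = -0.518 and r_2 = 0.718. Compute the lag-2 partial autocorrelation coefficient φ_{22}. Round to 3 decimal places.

φ_{22} = (r_2 − r_1²) / (1 − r_1²)
r_1² = (-0.518)² = 0.268324
Numerator = 0.718 − 0.2683 = 0.4497; denominator = 1 − 0.2683 = 0.7317
φ_{22} = 0.4497 / 0.7317 = 0.615

0.615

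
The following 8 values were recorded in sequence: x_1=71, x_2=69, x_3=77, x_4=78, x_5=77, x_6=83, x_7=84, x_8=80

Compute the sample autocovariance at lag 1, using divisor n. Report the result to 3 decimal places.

13.576

Mean x̄ = (71 + 69 + 77 + 78 + 77 + 83 + 84 + 80)/8 = 77.3750
Deviations: -6.3750, -8.3750, -0.3750, 0.6250, -0.3750, 5.6250, 6.6250, 2.6250
Σ_{t=1}^{7}(x_t−x̄)(x_{t+1}−x̄) = 108.6094
γ_1 = 108.6094 / 8 = 13.576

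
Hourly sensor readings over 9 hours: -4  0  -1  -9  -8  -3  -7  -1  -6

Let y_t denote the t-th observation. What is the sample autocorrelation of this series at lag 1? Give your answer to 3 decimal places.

Mean ȳ = (-4 + 0 − 1 − 9 − 8 − 3 − 7 − 1 − 6)/9 = -4.3333
Numerator Σ_{t=1}^{8}(y_t−ȳ)(y_{t+1}−ȳ) = -5.4444
Denominator Σ(y_t−ȳ)² = 88.0000
r_1 = -5.4444 / 88.0000 = -0.062

-0.062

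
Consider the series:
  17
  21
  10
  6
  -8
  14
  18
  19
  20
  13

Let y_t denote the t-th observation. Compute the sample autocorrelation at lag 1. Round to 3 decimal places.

Mean ȳ = (17 + 21 + 10 + 6 − 8 + 14 + 18 + 19 + 20 + 13)/10 = 13.0000
Numerator Σ_{t=1}^{9}(y_t−ȳ)(y_{t+1}−ȳ) = 232.0000
Denominator Σ(y_t−ȳ)² = 690.0000
r_1 = 232.0000 / 690.0000 = 0.336

0.336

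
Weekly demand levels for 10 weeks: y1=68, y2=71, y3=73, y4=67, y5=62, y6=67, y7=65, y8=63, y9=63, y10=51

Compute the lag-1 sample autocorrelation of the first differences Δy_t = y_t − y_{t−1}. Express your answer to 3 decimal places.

-0.117

First differences Δy: 3, 2, -6, -5, 5, -2, -2, 0, -12
Mean of differences = -1.8889
Numerator Σ(Δy_t−Δȳ)(Δy_{t+1}−Δȳ) = -25.6790
Denominator Σ(Δy_t−Δȳ)² = 218.8889
r_1(Δy) = -25.6790 / 218.8889 = -0.117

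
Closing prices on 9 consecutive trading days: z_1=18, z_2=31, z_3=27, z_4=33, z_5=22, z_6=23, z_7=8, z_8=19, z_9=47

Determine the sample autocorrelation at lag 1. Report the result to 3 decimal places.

Mean z̄ = (18 + 31 + 27 + 33 + 22 + 23 + 8 + 19 + 47)/9 = 25.3333
Numerator Σ_{t=1}^{8}(z_t−z̄)(z_{t+1}−z̄) = -24.1111
Denominator Σ(z_t−z̄)² = 974.0000
r_1 = -24.1111 / 974.0000 = -0.025

-0.025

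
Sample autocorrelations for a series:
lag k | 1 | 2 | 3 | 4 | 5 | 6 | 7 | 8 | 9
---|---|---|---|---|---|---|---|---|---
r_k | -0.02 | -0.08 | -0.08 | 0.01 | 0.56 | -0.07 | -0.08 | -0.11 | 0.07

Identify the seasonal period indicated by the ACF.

5

The largest autocorrelation is r_5 = 0.56; the remaining lags stay at or below 0.07.
The dominant spike at lag 5 indicates a seasonal period of 5.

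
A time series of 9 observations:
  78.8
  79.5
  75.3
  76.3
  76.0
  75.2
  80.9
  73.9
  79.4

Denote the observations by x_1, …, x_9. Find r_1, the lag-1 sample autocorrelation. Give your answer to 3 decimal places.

Mean x̄ = (78.8 + 79.5 + 75.3 + 76.3 + 76.0 + 75.2 + 80.9 + 73.9 + 79.4)/9 = 77.2556
Numerator Σ_{t=1}^{8}(x_t−x̄)(x_{t+1}−x̄) = -22.1898
Denominator Σ(x_t−x̄)² = 47.1022
r_1 = -22.1898 / 47.1022 = -0.471

-0.471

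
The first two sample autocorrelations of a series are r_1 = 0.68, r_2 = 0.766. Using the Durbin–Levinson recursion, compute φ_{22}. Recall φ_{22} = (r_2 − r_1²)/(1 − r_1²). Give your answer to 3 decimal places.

0.565

φ_{22} = (r_2 − r_1²) / (1 − r_1²)
r_1² = (0.68)² = 0.4624
Numerator = 0.766 − 0.4624 = 0.3036; denominator = 1 − 0.4624 = 0.5376
φ_{22} = 0.3036 / 0.5376 = 0.565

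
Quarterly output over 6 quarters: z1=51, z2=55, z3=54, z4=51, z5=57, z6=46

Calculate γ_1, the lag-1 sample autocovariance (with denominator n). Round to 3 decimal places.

-6.185

Mean z̄ = (51 + 55 + 54 + 51 + 57 + 46)/6 = 52.3333
Deviations: -1.3333, 2.6667, 1.6667, -1.3333, 4.6667, -6.3333
Σ_{t=1}^{5}(z_t−z̄)(z_{t+1}−z̄) = -37.1111
γ_1 = -37.1111 / 6 = -6.185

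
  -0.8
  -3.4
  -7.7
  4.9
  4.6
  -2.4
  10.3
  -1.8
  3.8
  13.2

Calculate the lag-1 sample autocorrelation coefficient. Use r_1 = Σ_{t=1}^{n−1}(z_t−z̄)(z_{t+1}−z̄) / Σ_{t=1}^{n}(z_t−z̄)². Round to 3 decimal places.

-0.050

Mean z̄ = (-0.8 − 3.4 − 7.7 + 4.9 + 4.6 − 2.4 + 10.3 − 1.8 + 3.8 + 13.2)/10 = 2.0700
Numerator Σ_{t=1}^{9}(z_t−z̄)(z_{t+1}−z̄) = -18.7359
Denominator Σ(z_t−z̄)² = 377.5810
r_1 = -18.7359 / 377.5810 = -0.050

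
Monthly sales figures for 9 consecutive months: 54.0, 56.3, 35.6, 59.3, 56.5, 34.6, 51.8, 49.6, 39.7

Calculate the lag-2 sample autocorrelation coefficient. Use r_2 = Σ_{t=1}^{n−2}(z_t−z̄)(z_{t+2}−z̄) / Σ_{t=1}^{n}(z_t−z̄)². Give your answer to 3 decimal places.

-0.357

Mean z̄ = (54.0 + 56.3 + 35.6 + 59.3 + 56.5 + 34.6 + 51.8 + 49.6 + 39.7)/9 = 48.6000
Numerator Σ_{t=1}^{7}(z_t−z̄)(z_{t+2}−z̄) = -257.5100
Denominator Σ(z_t−z̄)² = 720.8000
r_2 = -257.5100 / 720.8000 = -0.357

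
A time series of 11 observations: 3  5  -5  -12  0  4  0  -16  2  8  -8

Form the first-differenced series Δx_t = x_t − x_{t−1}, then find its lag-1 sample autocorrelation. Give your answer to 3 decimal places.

First differences Δx: 2, -10, -7, 12, 4, -4, -16, 18, 6, -16
Mean of differences = -1.1000
Numerator Σ(Δx_t−Δx̄)(Δx_{t+1}−Δx̄) = -211.9100
Denominator Σ(Δx_t−Δx̄)² = 1188.9000
r_1(Δx) = -211.9100 / 1188.9000 = -0.178

-0.178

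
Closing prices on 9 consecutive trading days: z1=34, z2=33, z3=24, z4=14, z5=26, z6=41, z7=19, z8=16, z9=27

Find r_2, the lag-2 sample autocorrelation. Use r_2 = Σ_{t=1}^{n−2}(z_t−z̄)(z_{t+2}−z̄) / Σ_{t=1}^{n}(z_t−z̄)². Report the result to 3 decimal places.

Mean z̄ = (34 + 33 + 24 + 14 + 26 + 41 + 19 + 16 + 27)/9 = 26.0000
Numerator Σ_{t=1}^{7}(z_t−z̄)(z_{t+2}−z̄) = -437.0000
Denominator Σ(z_t−z̄)² = 636.0000
r_2 = -437.0000 / 636.0000 = -0.687

-0.687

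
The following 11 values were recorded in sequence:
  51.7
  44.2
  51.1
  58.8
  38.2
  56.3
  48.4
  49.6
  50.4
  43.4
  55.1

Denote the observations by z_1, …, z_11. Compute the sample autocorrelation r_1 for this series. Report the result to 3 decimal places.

-0.637

Mean z̄ = (51.7 + 44.2 + 51.1 + 58.8 + 38.2 + 56.3 + 48.4 + 49.6 + 50.4 + 43.4 + 55.1)/11 = 49.7455
Numerator Σ_{t=1}^{10}(z_t−z̄)(z_{t+1}−z̄) = -233.1484
Denominator Σ(z_t−z̄)² = 365.8473
r_1 = -233.1484 / 365.8473 = -0.637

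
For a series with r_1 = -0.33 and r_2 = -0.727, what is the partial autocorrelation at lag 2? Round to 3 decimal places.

φ_{22} = (r_2 − r_1²) / (1 − r_1²)
r_1² = (-0.33)² = 0.1089
Numerator = -0.727 − 0.1089 = -0.8359; denominator = 1 − 0.1089 = 0.8911
φ_{22} = -0.8359 / 0.8911 = -0.938

-0.938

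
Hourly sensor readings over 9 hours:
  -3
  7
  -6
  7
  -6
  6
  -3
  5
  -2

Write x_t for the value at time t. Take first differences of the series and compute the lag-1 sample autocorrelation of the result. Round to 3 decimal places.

-0.910

First differences Δx: 10, -13, 13, -13, 12, -9, 8, -7
Mean of differences = 0.1250
Numerator Σ(Δx_t−Δx̄)(Δx_{t+1}−Δx̄) = -859.7656
Denominator Σ(Δx_t−Δx̄)² = 944.8750
r_1(Δx) = -859.7656 / 944.8750 = -0.910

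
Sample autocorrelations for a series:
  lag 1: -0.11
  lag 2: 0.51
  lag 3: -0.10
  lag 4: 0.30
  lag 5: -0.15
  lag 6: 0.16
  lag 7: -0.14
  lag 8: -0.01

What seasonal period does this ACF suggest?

2

The largest autocorrelation is r_2 = 0.51, with weaker echoes at lags 4 (0.30) and 6 (0.16); the remaining lags stay at or below -0.01.
The dominant spike at lag 2 indicates a seasonal period of 2.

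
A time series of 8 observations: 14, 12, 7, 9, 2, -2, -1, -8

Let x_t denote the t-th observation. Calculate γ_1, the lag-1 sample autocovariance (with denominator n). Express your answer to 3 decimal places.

26.326

Mean x̄ = (14 + 12 + 7 + 9 + 2 − 2 − 1 − 8)/8 = 4.1250
Σ_{t=1}^{7}(x_t−x̄)(x_{t+1}−x̄) = 210.6094
γ_1 = 210.6094 / 8 = 26.326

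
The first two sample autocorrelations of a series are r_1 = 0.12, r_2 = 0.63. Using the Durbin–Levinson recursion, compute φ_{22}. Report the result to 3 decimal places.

0.625

φ_{22} = (r_2 − r_1²) / (1 − r_1²)
r_1² = (0.12)² = 0.0144
Numerator = 0.63 − 0.0144 = 0.6156; denominator = 1 − 0.0144 = 0.9856
φ_{22} = 0.6156 / 0.9856 = 0.625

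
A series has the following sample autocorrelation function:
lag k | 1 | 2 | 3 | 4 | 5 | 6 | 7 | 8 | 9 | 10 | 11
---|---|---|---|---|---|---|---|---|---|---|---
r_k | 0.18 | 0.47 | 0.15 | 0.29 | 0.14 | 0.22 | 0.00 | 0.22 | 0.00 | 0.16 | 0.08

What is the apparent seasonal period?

2

The largest autocorrelation is r_2 = 0.47, with weaker echoes at lags 4 (0.29), 6 (0.22) and 8 (0.22); the remaining lags stay at or below 0.18.
The dominant spike at lag 2 indicates a seasonal period of 2.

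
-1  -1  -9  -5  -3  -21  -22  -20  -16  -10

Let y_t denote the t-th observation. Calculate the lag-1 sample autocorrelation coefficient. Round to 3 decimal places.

Mean ȳ = (-1 − 1 − 9 − 5 − 3 − 21 − 22 − 20 − 16 − 10)/10 = -10.8000
Numerator Σ_{t=1}^{9}(y_t−ȳ)(y_{t+1}−ȳ) = 350.7600
Denominator Σ(y_t−ȳ)² = 631.6000
r_1 = 350.7600 / 631.6000 = 0.555

0.555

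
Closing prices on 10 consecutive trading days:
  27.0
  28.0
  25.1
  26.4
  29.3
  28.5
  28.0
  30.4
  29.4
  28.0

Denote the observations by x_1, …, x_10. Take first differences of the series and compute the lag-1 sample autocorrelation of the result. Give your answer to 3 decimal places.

-0.248

First differences Δx: 1.0, -2.9, 1.3, 2.9, -0.8, -0.5, 2.4, -1.0, -1.4
Mean of differences = 0.1111
Numerator Σ(Δx_t−Δx̄)(Δx_{t+1}−Δx̄) = -7.1879
Denominator Σ(Δx_t−Δx̄)² = 29.0089
r_1(Δx) = -7.1879 / 29.0089 = -0.248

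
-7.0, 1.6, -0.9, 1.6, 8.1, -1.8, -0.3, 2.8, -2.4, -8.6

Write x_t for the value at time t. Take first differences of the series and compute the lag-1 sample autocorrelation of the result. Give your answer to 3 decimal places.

First differences Δx: 8.6, -2.5, 2.5, 6.5, -9.9, 1.5, 3.1, -5.2, -6.2
Mean of differences = -0.1778
Numerator Σ(Δx_t−Δx̄)(Δx_{t+1}−Δx̄) = -70.6727
Denominator Σ(Δx_t−Δx̄)² = 303.7756
r_1(Δx) = -70.6727 / 303.7756 = -0.233

-0.233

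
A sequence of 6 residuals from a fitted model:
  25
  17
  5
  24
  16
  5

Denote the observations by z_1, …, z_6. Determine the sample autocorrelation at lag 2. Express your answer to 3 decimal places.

Mean z̄ = (25 + 17 + 5 + 24 + 16 + 5)/6 = 15.3333
Deviations from mean: 9.6667, 1.6667, -10.3333, 8.6667, 0.6667, -10.3333
Σ(z_t−z̄)(z_{t+2}−z̄) = (-99.8889) + (14.4444) + (-6.8889) + (-89.5556) = -181.8889
Denominator Σ(z_t−z̄)² = 385.3333
r_2 = -181.8889 / 385.3333 = -0.472

-0.472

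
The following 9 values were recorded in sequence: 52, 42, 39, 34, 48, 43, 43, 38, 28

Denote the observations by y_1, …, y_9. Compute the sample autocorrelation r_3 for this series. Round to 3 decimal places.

-0.329

Mean ȳ = (52 + 42 + 39 + 34 + 48 + 43 + 43 + 38 + 28)/9 = 40.7778
Numerator Σ_{t=1}^{6}(y_t−ȳ)(y_{t+3}−ȳ) = -134.7037
Denominator Σ(y_t−ȳ)² = 409.5556
r_3 = -134.7037 / 409.5556 = -0.329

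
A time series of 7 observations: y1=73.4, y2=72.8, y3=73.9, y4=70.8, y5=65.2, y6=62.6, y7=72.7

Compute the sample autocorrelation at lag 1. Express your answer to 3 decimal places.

0.301

Mean ȳ = (73.4 + 72.8 + 73.9 + 70.8 + 65.2 + 62.6 + 72.7)/7 = 70.2000
Numerator Σ_{t=1}^{6}(y_t−ȳ)(y_{t+1}−ȳ) = 36.1600
Denominator Σ(y_t−ȳ)² = 120.0600
r_1 = 36.1600 / 120.0600 = 0.301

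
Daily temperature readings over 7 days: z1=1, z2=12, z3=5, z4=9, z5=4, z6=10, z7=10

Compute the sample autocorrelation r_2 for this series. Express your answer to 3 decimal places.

0.269

Mean z̄ = (1 + 12 + 5 + 9 + 4 + 10 + 10)/7 = 7.2857
Deviations from mean: -6.2857, 4.7143, -2.2857, 1.7143, -3.2857, 2.7143, 2.7143
Numerator Σ_{t=1}^{5}(z_t−z̄)(z_{t+2}−z̄) = 25.6939
Denominator Σ(z_t−z̄)² = 95.4286
r_2 = 25.6939 / 95.4286 = 0.269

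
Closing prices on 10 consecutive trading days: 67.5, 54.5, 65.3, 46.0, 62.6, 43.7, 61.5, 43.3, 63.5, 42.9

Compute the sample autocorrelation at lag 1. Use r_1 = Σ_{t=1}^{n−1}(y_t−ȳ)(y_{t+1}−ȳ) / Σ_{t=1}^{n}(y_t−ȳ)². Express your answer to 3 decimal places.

-0.658

Mean ȳ = (67.5 + 54.5 + 65.3 + 46.0 + 62.6 + 43.7 + 61.5 + 43.3 + 63.5 + 42.9)/10 = 55.0800
Numerator Σ_{t=1}^{9}(y_t−ȳ)(y_{t+1}−ȳ) = -610.2184
Denominator Σ(y_t−ȳ)² = 926.7760
r_1 = -610.2184 / 926.7760 = -0.658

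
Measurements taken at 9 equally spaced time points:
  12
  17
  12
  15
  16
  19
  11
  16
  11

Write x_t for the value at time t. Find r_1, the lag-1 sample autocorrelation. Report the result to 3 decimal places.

-0.467

Mean x̄ = (12 + 17 + 12 + 15 + 16 + 19 + 11 + 16 + 11)/9 = 14.3333
Numerator Σ_{t=1}^{8}(x_t−x̄)(x_{t+1}−x̄) = -31.7778
Denominator Σ(x_t−x̄)² = 68.0000
r_1 = -31.7778 / 68.0000 = -0.467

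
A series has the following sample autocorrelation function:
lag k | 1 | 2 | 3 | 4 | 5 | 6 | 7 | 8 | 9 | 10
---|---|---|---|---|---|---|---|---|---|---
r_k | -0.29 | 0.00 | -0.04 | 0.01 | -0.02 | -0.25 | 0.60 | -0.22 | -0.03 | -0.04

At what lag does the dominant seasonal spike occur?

The largest autocorrelation is r_7 = 0.60; the remaining lags stay at or below 0.01.
The dominant spike at lag 7 indicates a seasonal period of 7.

7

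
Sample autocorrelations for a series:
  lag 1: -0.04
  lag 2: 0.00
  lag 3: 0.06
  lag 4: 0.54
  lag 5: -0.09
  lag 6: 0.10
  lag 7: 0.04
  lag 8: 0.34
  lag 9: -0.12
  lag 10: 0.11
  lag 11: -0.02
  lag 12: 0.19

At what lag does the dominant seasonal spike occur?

4

The largest autocorrelation is r_4 = 0.54, with weaker echoes at lags 8 (0.34) and 12 (0.19); the remaining lags stay at or below 0.11.
The dominant spike at lag 4 indicates a seasonal period of 4.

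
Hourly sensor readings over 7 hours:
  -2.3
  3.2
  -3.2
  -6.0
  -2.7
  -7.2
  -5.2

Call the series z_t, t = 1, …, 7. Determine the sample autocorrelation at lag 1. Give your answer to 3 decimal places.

Mean z̄ = (-2.3 + 3.2 − 3.2 − 6.0 − 2.7 − 7.2 − 5.2)/7 = -3.3429
Deviations from mean: 1.0429, 6.5429, 0.1429, -2.6571, 0.6429, -3.8571, -1.8571
Σ(z_t−z̄)(z_{t+1}−z̄) = (6.8233) + (0.9347) + (-0.3796) + (-1.7082) + (-2.4796) + (7.1633) = 10.3539
Denominator Σ(z_t−z̄)² = 69.7171
r_1 = 10.3539 / 69.7171 = 0.149

0.149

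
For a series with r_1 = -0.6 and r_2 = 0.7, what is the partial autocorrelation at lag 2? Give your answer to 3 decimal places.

0.531

φ_{22} = (r_2 − r_1²) / (1 − r_1²)
r_1² = (-0.6)² = 0.36
Numerator = 0.7 − 0.3600 = 0.3400; denominator = 1 − 0.3600 = 0.6400
φ_{22} = 0.3400 / 0.6400 = 0.531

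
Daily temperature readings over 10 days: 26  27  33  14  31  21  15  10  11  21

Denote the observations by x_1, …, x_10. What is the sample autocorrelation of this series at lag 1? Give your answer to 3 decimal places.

Mean x̄ = (26 + 27 + 33 + 14 + 31 + 21 + 15 + 10 + 11 + 21)/10 = 20.9000
Numerator Σ_{t=1}^{9}(x_t−x̄)(x_{t+1}−x̄) = 123.3900
Denominator Σ(x_t−x̄)² = 610.9000
r_1 = 123.3900 / 610.9000 = 0.202

0.202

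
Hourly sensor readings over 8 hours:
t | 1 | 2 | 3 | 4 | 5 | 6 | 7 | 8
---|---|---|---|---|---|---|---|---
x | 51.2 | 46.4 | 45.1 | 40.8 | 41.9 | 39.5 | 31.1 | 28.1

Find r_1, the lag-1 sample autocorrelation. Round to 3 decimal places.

0.521

Mean x̄ = (51.2 + 46.4 + 45.1 + 40.8 + 41.9 + 39.5 + 31.1 + 28.1)/8 = 40.5125
Deviations from mean: 10.6875, 5.8875, 4.5875, 0.2875, 1.3875, -1.0125, -9.4125, -12.4125
Numerator Σ_{t=1}^{7}(x_t−x̄)(x_{t+1}−x̄) = 216.6073
Denominator Σ(x_t−x̄)² = 415.6288
r_1 = 216.6073 / 415.6288 = 0.521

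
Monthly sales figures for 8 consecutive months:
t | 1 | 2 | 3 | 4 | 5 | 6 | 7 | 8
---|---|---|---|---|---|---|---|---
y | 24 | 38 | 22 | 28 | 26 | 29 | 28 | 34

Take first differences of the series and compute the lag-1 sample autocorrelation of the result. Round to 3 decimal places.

First differences Δy: 14, -16, 6, -2, 3, -1, 6
Mean of differences = 1.4286
Numerator Σ(Δy_t−Δȳ)(Δy_{t+1}−Δȳ) = -334.7551
Denominator Σ(Δy_t−Δȳ)² = 523.7143
r_1(Δy) = -334.7551 / 523.7143 = -0.639

-0.639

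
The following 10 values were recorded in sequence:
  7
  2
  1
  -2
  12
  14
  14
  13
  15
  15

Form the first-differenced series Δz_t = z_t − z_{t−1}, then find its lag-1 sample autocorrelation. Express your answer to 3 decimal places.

-0.087

First differences Δz: -5, -1, -3, 14, 2, 0, -1, 2, 0
Mean of differences = 0.8889
Numerator Σ(Δz_t−Δz̄)(Δz_{t+1}−Δz̄) = -20.3457
Denominator Σ(Δz_t−Δz̄)² = 232.8889
r_1(Δz) = -20.3457 / 232.8889 = -0.087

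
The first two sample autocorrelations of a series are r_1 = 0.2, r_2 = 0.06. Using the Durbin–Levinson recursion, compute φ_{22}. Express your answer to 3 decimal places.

φ_{22} = (r_2 − r_1²) / (1 − r_1²)
r_1² = (0.2)² = 0.04
Numerator = 0.06 − 0.0400 = 0.0200; denominator = 1 − 0.0400 = 0.9600
φ_{22} = 0.0200 / 0.9600 = 0.021

0.021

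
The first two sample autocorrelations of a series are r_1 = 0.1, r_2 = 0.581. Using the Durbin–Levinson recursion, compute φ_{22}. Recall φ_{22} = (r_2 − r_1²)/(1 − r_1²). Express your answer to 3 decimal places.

0.577

φ_{22} = (r_2 − r_1²) / (1 − r_1²)
r_1² = (0.1)² = 0.01
Numerator = 0.581 − 0.0100 = 0.5710; denominator = 1 − 0.0100 = 0.9900
φ_{22} = 0.5710 / 0.9900 = 0.577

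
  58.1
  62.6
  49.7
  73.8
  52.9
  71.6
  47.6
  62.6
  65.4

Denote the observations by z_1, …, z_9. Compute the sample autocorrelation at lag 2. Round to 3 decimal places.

Mean z̄ = (58.1 + 62.6 + 49.7 + 73.8 + 52.9 + 71.6 + 47.6 + 62.6 + 65.4)/9 = 60.4778
Σ(z_t−z̄)(z_{t+2}−z̄) = (25.6272) + (28.2727) + (81.6716) + (148.1727) + (97.5849) + (23.6038) + (-63.3873) = 341.5457
Denominator Σ(z_t−z̄)² = 679.4956
r_2 = 341.5457 / 679.4956 = 0.503

0.503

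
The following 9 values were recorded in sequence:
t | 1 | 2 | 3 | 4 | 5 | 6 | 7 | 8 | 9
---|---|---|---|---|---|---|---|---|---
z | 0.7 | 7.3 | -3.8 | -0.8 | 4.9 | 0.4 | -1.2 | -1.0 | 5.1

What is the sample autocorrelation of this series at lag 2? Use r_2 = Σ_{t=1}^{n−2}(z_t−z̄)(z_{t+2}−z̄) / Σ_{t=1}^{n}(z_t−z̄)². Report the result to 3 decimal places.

Mean z̄ = (0.7 + 7.3 − 3.8 − 0.8 + 4.9 + 0.4 − 1.2 − 1.0 + 5.1)/9 = 1.2889
Σ(z_t−z̄)(z_{t+2}−z̄) = (2.9968) + (-12.5565) + (-18.3765) + (1.8568) + (-8.9877) + (2.0346) + (-9.4854) = -42.5180
Denominator Σ(z_t−z̄)² = 106.5289
r_2 = -42.5180 / 106.5289 = -0.399

-0.399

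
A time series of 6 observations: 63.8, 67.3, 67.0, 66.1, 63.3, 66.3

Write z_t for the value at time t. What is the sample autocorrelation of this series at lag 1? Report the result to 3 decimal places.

Mean z̄ = (63.8 + 67.3 + 67.0 + 66.1 + 63.3 + 66.3)/6 = 65.6333
Deviations from mean: -1.8333, 1.6667, 1.3667, 0.4667, -2.3333, 0.6667
Numerator Σ_{t=1}^{5}(z_t−z̄)(z_{t+1}−z̄) = -2.7844
Denominator Σ(z_t−z̄)² = 14.1133
r_1 = -2.7844 / 14.1133 = -0.197

-0.197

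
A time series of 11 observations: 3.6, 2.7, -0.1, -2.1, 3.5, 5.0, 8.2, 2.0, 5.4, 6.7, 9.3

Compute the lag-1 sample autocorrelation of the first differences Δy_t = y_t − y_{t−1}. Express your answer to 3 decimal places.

First differences Δy: -0.9, -2.8, -2.0, 5.6, 1.5, 3.2, -6.2, 3.4, 1.3, 2.6
Mean of differences = 0.5700
Numerator Σ(Δy_t−Δȳ)(Δy_{t+1}−Δȳ) = -25.6049
Denominator Σ(Δy_t−Δȳ)² = 111.7010
r_1(Δy) = -25.6049 / 111.7010 = -0.229

-0.229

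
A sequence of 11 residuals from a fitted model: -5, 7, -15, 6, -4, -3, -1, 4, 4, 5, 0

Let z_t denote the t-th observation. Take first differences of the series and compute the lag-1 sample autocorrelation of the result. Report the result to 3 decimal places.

-0.767

First differences Δz: 12, -22, 21, -10, 1, 2, 5, 0, 1, -5
Mean of differences = 0.5000
Numerator Σ(Δz_t−Δz̄)(Δz_{t+1}−Δz̄) = -938.2500
Denominator Σ(Δz_t−Δz̄)² = 1222.5000
r_1(Δz) = -938.2500 / 1222.5000 = -0.767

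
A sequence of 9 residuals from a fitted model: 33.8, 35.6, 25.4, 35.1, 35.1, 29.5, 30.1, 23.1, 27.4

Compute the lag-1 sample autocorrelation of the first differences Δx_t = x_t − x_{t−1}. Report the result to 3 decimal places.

-0.560

First differences Δx: 1.8, -10.2, 9.7, 0.0, -5.6, 0.6, -7.0, 4.3
Mean of differences = -0.8000
Numerator Σ(Δx_t−Δx̄)(Δx_{t+1}−Δx̄) = -165.6000
Denominator Σ(Δx_t−Δx̄)² = 295.4600
r_1(Δx) = -165.6000 / 295.4600 = -0.560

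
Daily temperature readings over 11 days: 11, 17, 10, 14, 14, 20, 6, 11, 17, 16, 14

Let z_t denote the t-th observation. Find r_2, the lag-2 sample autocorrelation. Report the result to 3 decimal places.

Mean z̄ = (11 + 17 + 10 + 14 + 14 + 20 + 6 + 11 + 17 + 16 + 14)/11 = 13.6364
Numerator Σ_{t=1}^{9}(z_t−z̄)(z_{t+2}−z̄) = -38.4463
Denominator Σ(z_t−z̄)² = 154.5455
r_2 = -38.4463 / 154.5455 = -0.249

-0.249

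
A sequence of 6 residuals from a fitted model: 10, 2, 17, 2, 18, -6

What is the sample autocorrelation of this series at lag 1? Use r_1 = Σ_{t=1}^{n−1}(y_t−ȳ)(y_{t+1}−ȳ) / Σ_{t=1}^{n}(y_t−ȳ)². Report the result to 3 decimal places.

Mean ȳ = (10 + 2 + 17 + 2 + 18 − 6)/6 = 7.1667
Deviations from mean: 2.8333, -5.1667, 9.8333, -5.1667, 10.8333, -13.1667
Σ(y_t−ȳ)(y_{t+1}−ȳ) = (-14.6389) + (-50.8056) + (-50.8056) + (-55.9722) + (-142.6389) = -314.8611
Denominator Σ(y_t−ȳ)² = 448.8333
r_1 = -314.8611 / 448.8333 = -0.702

-0.702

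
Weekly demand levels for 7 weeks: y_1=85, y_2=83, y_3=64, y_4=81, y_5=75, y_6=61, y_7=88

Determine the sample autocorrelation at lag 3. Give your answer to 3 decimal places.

0.410

Mean ȳ = (85 + 83 + 64 + 81 + 75 + 61 + 88)/7 = 76.7143
Deviations from mean: 8.2857, 6.2857, -12.7143, 4.2857, -1.7143, -15.7143, 11.2857
Σ(y_t−ȳ)(y_{t+3}−ȳ) = (35.5102) + (-10.7755) + (199.7959) + (48.3673) = 272.8980
Denominator Σ(y_t−ȳ)² = 665.4286
r_3 = 272.8980 / 665.4286 = 0.410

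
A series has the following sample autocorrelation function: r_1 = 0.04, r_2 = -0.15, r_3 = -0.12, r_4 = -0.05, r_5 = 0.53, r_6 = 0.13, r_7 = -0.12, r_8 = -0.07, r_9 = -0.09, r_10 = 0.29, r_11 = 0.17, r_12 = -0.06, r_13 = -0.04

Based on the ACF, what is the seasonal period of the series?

The largest autocorrelation is r_5 = 0.53, with a weaker echo at lag 10 (0.29); the remaining lags stay at or below 0.17.
The dominant spike at lag 5 indicates a seasonal period of 5.

5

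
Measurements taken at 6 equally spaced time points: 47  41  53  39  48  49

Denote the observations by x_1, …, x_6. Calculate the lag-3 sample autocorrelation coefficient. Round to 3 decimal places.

0.029

Mean x̄ = (47 + 41 + 53 + 39 + 48 + 49)/6 = 46.1667
Numerator Σ_{t=1}^{3}(x_t−x̄)(x_{t+3}−x̄) = 3.9167
Denominator Σ(x_t−x̄)² = 136.8333
r_3 = 3.9167 / 136.8333 = 0.029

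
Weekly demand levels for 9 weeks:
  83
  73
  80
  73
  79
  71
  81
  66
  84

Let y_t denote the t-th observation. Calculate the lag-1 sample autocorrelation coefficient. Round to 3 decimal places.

Mean ȳ = (83 + 73 + 80 + 73 + 79 + 71 + 81 + 66 + 84)/9 = 76.6667
Numerator Σ_{t=1}^{8}(y_t−ȳ)(y_{t+1}−ȳ) = -218.4444
Denominator Σ(y_t−ȳ)² = 302.0000
r_1 = -218.4444 / 302.0000 = -0.723

-0.723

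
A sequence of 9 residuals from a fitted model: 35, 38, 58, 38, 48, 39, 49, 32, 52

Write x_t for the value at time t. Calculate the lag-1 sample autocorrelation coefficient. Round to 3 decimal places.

Mean x̄ = (35 + 38 + 58 + 38 + 48 + 39 + 49 + 32 + 52)/9 = 43.2222
Numerator Σ_{t=1}^{8}(x_t−x̄)(x_{t+1}−x̄) = -344.2716
Denominator Σ(x_t−x̄)² = 617.5556
r_1 = -344.2716 / 617.5556 = -0.557

-0.557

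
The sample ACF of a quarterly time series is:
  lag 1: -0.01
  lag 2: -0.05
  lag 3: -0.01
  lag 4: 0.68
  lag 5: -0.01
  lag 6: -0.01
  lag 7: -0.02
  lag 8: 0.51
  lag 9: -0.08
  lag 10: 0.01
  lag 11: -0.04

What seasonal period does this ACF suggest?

4

The largest autocorrelation is r_4 = 0.68, with a weaker echo at lag 8 (0.51); the remaining lags stay at or below 0.01.
The dominant spike at lag 4 indicates a seasonal period of 4.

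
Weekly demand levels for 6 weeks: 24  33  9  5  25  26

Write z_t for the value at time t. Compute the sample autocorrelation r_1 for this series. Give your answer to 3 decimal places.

0.053

Mean z̄ = (24 + 33 + 9 + 5 + 25 + 26)/6 = 20.3333
Σ(z_t−z̄)(z_{t+1}−z̄) = (46.4444) + (-143.5556) + (173.7778) + (-71.5556) + (26.4444) = 31.5556
Denominator Σ(z_t−z̄)² = 591.3333
r_1 = 31.5556 / 591.3333 = 0.053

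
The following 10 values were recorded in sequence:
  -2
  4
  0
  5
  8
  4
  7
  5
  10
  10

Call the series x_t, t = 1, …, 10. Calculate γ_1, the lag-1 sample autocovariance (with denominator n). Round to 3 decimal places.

Mean x̄ = (-2 + 4 + 0 + 5 + 8 + 4 + 7 + 5 + 10 + 10)/10 = 5.1000
Σ_{t=1}^{9}(x_t−x̄)(x_{t+1}−x̄) = 31.6900
γ_1 = 31.6900 / 10 = 3.169

3.169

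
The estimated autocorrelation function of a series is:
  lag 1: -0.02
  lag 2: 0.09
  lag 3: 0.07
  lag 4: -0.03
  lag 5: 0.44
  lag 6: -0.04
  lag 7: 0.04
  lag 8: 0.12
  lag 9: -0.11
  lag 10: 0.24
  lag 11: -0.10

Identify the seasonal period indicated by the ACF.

5

The largest autocorrelation is r_5 = 0.44, with a weaker echo at lag 10 (0.24); the remaining lags stay at or below 0.12.
The dominant spike at lag 5 indicates a seasonal period of 5.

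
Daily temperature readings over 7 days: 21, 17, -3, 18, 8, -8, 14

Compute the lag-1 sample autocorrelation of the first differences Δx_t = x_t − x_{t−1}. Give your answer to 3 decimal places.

-0.457

First differences Δx: -4, -20, 21, -10, -16, 22
Mean of differences = -1.1667
Numerator Σ(Δx_t−Δx̄)(Δx_{t+1}−Δx̄) = -772.5278
Denominator Σ(Δx_t−Δx̄)² = 1688.8333
r_1(Δx) = -772.5278 / 1688.8333 = -0.457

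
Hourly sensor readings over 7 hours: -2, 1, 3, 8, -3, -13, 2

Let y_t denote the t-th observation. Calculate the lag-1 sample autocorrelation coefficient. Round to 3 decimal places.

Mean ȳ = (-2 + 1 + 3 + 8 − 3 − 13 + 2)/7 = -0.5714
Deviations from mean: -1.4286, 1.5714, 3.5714, 8.5714, -2.4286, -12.4286, 2.5714
Σ(y_t−ȳ)(y_{t+1}−ȳ) = (-2.2449) + (5.6122) + (30.6122) + (-20.8163) + (30.1837) + (-31.9592) = 11.3878
Denominator Σ(y_t−ȳ)² = 257.7143
r_1 = 11.3878 / 257.7143 = 0.044

0.044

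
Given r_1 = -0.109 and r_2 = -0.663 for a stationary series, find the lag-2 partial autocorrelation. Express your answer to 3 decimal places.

φ_{22} = (r_2 − r_1²) / (1 − r_1²)
r_1² = (-0.109)² = 0.011881
Numerator = -0.663 − 0.0119 = -0.6749; denominator = 1 − 0.0119 = 0.9881
φ_{22} = -0.6749 / 0.9881 = -0.683

-0.683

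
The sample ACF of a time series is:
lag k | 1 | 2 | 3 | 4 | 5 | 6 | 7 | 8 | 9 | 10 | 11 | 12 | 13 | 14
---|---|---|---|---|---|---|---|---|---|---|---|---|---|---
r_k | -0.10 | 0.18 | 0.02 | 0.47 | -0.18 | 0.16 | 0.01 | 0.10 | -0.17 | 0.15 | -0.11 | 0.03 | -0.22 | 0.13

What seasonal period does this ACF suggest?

4

The largest autocorrelation is r_4 = 0.47; the remaining lags stay at or below 0.18.
The dominant spike at lag 4 indicates a seasonal period of 4.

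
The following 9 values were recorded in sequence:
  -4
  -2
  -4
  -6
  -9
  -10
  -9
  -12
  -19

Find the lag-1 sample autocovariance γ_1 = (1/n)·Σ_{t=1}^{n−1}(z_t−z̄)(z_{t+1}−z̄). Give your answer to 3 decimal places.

11.914

Mean z̄ = (-4 − 2 − 4 − 6 − 9 − 10 − 9 − 12 − 19)/9 = -8.3333
Σ_{t=1}^{8}(z_t−z̄)(z_{t+1}−z̄) = 107.2222
γ_1 = 107.2222 / 9 = 11.914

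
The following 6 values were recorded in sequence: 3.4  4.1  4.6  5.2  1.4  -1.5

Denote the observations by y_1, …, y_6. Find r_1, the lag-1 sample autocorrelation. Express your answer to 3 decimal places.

Mean ȳ = (3.4 + 4.1 + 4.6 + 5.2 + 1.4 − 1.5)/6 = 2.8667
Deviations from mean: 0.5333, 1.2333, 1.7333, 2.3333, -1.4667, -4.3667
Numerator Σ_{t=1}^{5}(y_t−ȳ)(y_{t+1}−ȳ) = 9.8222
Denominator Σ(y_t−ȳ)² = 31.4733
r_1 = 9.8222 / 31.4733 = 0.312

0.312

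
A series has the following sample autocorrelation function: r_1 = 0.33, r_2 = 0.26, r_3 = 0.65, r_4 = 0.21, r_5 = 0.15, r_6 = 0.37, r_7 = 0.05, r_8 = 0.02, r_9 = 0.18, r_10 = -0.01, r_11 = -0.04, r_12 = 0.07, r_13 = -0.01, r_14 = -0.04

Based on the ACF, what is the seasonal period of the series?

The largest autocorrelation is r_3 = 0.65, with a weaker echo at lag 6 (0.37); the remaining lags stay at or below 0.33. The elevated value at lag 1 (0.33), dropping to 0.26 at lag 2, reflects decaying short-term dependence rather than seasonality.
The dominant spike at lag 3 indicates a seasonal period of 3.

3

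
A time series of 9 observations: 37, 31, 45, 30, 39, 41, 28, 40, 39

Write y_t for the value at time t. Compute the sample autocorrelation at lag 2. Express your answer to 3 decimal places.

0.020

Mean ȳ = (37 + 31 + 45 + 30 + 39 + 41 + 28 + 40 + 39)/9 = 36.6667
Numerator Σ_{t=1}^{7}(y_t−ȳ)(y_{t+2}−ȳ) = 5.1111
Denominator Σ(y_t−ȳ)² = 262.0000
r_2 = 5.1111 / 262.0000 = 0.020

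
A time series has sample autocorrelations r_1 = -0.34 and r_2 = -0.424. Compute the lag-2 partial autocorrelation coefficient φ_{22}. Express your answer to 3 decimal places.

φ_{22} = (r_2 − r_1²) / (1 − r_1²)
r_1² = (-0.34)² = 0.1156
Numerator = -0.424 − 0.1156 = -0.5396; denominator = 1 − 0.1156 = 0.8844
φ_{22} = -0.5396 / 0.8844 = -0.610

-0.610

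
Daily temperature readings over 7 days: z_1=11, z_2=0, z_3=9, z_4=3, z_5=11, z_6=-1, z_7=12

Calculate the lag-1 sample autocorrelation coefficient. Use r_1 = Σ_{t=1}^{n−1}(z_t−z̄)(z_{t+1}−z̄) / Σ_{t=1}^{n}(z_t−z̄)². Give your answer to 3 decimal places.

-0.776

Mean z̄ = (11 + 0 + 9 + 3 + 11 − 1 + 12)/7 = 6.4286
Deviations from mean: 4.5714, -6.4286, 2.5714, -3.4286, 4.5714, -7.4286, 5.5714
Σ(z_t−z̄)(z_{t+1}−z̄) = (-29.3878) + (-16.5306) + (-8.8163) + (-15.6735) + (-33.9592) + (-41.3878) = -145.7551
Denominator Σ(z_t−z̄)² = 187.7143
r_1 = -145.7551 / 187.7143 = -0.776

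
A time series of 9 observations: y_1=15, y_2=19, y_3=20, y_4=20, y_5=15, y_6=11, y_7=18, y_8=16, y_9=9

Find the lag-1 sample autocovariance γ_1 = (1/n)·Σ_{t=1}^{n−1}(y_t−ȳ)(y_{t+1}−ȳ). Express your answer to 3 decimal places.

1.863

Mean ȳ = (15 + 19 + 20 + 20 + 15 + 11 + 18 + 16 + 9)/9 = 15.8889
Σ_{t=1}^{8}(y_t−ȳ)(y_{t+1}−ȳ) = 16.7654
γ_1 = 16.7654 / 9 = 1.863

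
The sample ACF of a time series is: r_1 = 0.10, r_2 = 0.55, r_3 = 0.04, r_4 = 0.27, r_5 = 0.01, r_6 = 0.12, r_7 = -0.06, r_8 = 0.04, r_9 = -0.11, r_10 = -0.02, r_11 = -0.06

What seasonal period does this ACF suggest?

2

The largest autocorrelation is r_2 = 0.55, with a weaker echo at lag 4 (0.27); the remaining lags stay at or below 0.12.
The dominant spike at lag 2 indicates a seasonal period of 2.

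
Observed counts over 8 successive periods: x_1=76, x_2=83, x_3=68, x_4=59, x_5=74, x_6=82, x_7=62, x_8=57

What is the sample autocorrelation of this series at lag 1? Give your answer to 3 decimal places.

0.118

Mean x̄ = (76 + 83 + 68 + 59 + 74 + 82 + 62 + 57)/8 = 70.1250
Σ(x_t−x̄)(x_{t+1}−x̄) = (75.6406) + (-27.3594) + (23.6406) + (-43.1094) + (46.0156) + (-96.4844) + (106.6406) = 84.9844
Denominator Σ(x_t−x̄)² = 722.8750
r_1 = 84.9844 / 722.8750 = 0.118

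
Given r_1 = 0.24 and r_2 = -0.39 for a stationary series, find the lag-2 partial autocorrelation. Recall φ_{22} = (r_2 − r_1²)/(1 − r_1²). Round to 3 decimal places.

φ_{22} = (r_2 − r_1²) / (1 − r_1²)
r_1² = (0.24)² = 0.0576
Numerator = -0.39 − 0.0576 = -0.4476; denominator = 1 − 0.0576 = 0.9424
φ_{22} = -0.4476 / 0.9424 = -0.475

-0.475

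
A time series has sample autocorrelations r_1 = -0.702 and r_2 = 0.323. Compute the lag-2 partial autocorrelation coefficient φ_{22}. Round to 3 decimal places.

-0.335

φ_{22} = (r_2 − r_1²) / (1 − r_1²)
r_1² = (-0.702)² = 0.492804
Numerator = 0.323 − 0.4928 = -0.1698; denominator = 1 − 0.4928 = 0.5072
φ_{22} = -0.1698 / 0.5072 = -0.335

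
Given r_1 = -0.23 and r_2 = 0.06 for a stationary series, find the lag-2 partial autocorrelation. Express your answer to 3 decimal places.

φ_{22} = (r_2 − r_1²) / (1 − r_1²)
r_1² = (-0.23)² = 0.0529
Numerator = 0.06 − 0.0529 = 0.0071; denominator = 1 − 0.0529 = 0.9471
φ_{22} = 0.0071 / 0.9471 = 0.007

0.007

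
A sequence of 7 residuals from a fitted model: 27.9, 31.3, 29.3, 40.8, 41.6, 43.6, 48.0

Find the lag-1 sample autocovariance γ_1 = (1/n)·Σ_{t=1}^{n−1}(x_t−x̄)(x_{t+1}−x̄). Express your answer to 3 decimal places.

Mean x̄ = (27.9 + 31.3 + 29.3 + 40.8 + 41.6 + 43.6 + 48.0)/7 = 37.5000
Deviations: -9.6000, -6.2000, -8.2000, 3.3000, 4.1000, 6.1000, 10.5000
Σ_{t=1}^{6}(x_t−x̄)(x_{t+1}−x̄) = 185.8900
γ_1 = 185.8900 / 7 = 26.556

26.556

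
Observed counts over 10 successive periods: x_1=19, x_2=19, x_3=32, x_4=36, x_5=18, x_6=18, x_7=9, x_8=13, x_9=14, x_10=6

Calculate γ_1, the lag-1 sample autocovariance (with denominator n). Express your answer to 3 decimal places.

37.384

Mean x̄ = (19 + 19 + 32 + 36 + 18 + 18 + 9 + 13 + 14 + 6)/10 = 18.4000
Σ_{t=1}^{9}(x_t−x̄)(x_{t+1}−x̄) = 373.8400
γ_1 = 373.8400 / 10 = 37.384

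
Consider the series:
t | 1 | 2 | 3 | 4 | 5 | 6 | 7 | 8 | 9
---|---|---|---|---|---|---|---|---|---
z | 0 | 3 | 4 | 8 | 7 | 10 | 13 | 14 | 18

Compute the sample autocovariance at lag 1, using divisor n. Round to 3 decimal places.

Mean z̄ = (0 + 3 + 4 + 8 + 7 + 10 + 13 + 14 + 18)/9 = 8.5556
Σ_{t=1}^{8}(z_t−z̄)(z_{t+1}−z̄) = 156.0247
γ_1 = 156.0247 / 9 = 17.336

17.336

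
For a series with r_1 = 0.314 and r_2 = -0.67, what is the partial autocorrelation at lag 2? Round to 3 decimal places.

-0.853

φ_{22} = (r_2 − r_1²) / (1 − r_1²)
r_1² = (0.314)² = 0.098596
Numerator = -0.67 − 0.0986 = -0.7686; denominator = 1 − 0.0986 = 0.9014
φ_{22} = -0.7686 / 0.9014 = -0.853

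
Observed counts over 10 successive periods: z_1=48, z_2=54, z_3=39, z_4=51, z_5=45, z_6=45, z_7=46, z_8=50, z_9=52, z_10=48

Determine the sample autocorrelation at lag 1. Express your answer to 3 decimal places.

-0.426

Mean z̄ = (48 + 54 + 39 + 51 + 45 + 45 + 46 + 50 + 52 + 48)/10 = 47.8000
Numerator Σ_{t=1}^{9}(z_t−z̄)(z_{t+1}−z̄) = -71.4400
Denominator Σ(z_t−z̄)² = 167.6000
r_1 = -71.4400 / 167.6000 = -0.426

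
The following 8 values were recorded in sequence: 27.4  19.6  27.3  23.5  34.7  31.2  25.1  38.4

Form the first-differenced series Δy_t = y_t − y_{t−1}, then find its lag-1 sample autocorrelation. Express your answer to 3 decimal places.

First differences Δy: -7.8, 7.7, -3.8, 11.2, -3.5, -6.1, 13.3
Mean of differences = 1.5714
Numerator Σ(Δy_t−Δȳ)(Δy_{t+1}−Δȳ) = -241.9722
Denominator Σ(Δy_t−Δȳ)² = 469.0743
r_1(Δy) = -241.9722 / 469.0743 = -0.516

-0.516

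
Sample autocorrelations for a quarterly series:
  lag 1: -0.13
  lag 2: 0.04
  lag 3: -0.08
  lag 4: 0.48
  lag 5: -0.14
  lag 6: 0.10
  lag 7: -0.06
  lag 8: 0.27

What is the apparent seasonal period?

The largest autocorrelation is r_4 = 0.48, with a weaker echo at lag 8 (0.27); the remaining lags stay at or below 0.10.
The dominant spike at lag 4 indicates a seasonal period of 4.

4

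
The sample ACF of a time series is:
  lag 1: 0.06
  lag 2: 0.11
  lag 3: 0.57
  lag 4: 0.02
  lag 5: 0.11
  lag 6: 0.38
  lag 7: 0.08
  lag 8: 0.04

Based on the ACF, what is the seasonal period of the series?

3

The largest autocorrelation is r_3 = 0.57, with a weaker echo at lag 6 (0.38); the remaining lags stay at or below 0.11.
The dominant spike at lag 3 indicates a seasonal period of 3.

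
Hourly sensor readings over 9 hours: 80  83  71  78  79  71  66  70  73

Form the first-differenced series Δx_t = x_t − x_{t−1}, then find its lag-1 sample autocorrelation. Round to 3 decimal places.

-0.325

First differences Δx: 3, -12, 7, 1, -8, -5, 4, 3
Mean of differences = -0.8750
Numerator Σ(Δx_t−Δx̄)(Δx_{t+1}−Δx̄) = -101.1406
Denominator Σ(Δx_t−Δx̄)² = 310.8750
r_1(Δx) = -101.1406 / 310.8750 = -0.325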